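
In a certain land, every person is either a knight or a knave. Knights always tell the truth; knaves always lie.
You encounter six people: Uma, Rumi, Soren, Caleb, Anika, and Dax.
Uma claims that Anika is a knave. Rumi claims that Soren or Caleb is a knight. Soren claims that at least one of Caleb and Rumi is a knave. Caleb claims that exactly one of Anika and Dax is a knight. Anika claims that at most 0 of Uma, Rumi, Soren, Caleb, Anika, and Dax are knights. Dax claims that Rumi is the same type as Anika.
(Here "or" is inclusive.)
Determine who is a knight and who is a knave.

Uma is a knight, Rumi is a knight, Soren is a knight, Caleb is a knave, Anika is a knave, and Dax is a knave.

As a knight, Uma's statement "Anika is a knave" should be True; it is.
As a knight, Rumi's statement "Soren or Caleb is a knight" should be True; it is.
Since Soren is a knight, "at least one of Caleb and Rumi is a knave" needs to be True, which holds.
Since Caleb is a knave, "exactly one of Anika and Dax is a knight" needs to be False, which holds.
Anika (knave): "at most 0 of Uma, Rumi, Soren, Caleb, Anika, and Dax are knights" — False. ✓
As a knave, Dax's statement "Rumi is the same type as Anika" should be False; it is.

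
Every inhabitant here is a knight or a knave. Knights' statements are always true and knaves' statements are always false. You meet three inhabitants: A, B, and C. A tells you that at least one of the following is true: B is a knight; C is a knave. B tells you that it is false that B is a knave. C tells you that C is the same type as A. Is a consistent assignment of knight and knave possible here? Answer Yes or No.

Yes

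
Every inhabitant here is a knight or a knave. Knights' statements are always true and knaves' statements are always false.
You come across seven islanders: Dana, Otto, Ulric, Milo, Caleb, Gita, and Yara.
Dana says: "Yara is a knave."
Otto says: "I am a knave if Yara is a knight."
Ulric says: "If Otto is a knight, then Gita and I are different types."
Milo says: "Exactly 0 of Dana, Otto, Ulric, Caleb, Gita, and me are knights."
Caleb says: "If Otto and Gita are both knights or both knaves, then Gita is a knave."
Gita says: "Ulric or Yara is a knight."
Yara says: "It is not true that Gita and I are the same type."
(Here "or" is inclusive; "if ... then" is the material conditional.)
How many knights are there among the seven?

3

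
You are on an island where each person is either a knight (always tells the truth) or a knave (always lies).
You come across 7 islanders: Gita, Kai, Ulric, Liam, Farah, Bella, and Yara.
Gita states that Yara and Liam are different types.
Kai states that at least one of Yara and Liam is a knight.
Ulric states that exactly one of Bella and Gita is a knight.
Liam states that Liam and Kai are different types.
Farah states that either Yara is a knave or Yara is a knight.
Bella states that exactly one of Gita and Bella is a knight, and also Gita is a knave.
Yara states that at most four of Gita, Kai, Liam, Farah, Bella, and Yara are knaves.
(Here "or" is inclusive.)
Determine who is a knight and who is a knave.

Gita is a knave, Kai is a knave, Ulric is a knave, Liam is a knave, Farah is a knight, Bella is a knave, and Yara is a knave.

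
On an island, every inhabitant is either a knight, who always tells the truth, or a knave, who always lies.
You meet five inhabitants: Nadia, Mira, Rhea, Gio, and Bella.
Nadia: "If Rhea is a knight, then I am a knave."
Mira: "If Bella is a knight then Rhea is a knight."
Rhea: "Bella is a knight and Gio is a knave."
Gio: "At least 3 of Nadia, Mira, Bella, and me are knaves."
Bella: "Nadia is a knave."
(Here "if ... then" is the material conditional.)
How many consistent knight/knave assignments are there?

1

Consistent assignments:
  Nadia=knight, Mira=knight, Rhea=knave, Gio=knave, Bella=knave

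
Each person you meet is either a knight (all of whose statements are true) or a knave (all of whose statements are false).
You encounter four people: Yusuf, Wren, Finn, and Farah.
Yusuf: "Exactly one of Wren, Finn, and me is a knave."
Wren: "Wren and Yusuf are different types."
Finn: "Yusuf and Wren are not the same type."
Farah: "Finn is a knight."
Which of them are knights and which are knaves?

Yusuf (knave): "exactly one of Wren, Finn, and me is a knave" — False. ✓
Wren is a knave; "Wren and Yusuf are different types" is False, as required.
Finn is a knave; "Yusuf and Wren are not the same type" is False, as required.
Farah is a knave; "Finn is a knight" is False, as required.

Yusuf is a knave, Wren is a knave, Finn is a knave, and Farah is a knave.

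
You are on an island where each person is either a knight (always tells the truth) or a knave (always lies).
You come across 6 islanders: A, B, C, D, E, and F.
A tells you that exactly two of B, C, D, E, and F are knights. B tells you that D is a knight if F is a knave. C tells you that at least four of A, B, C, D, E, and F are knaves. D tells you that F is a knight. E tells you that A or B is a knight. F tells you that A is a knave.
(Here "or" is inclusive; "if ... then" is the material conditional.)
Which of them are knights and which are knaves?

A is a knave; "exactly two of B, C, D, E, and F are knights" is False, as required.
Since B is a knight, "D is a knight if F is a knave" needs to be true, which holds.
C is a knave, so "at least four of A, B, C, D, E, and F are knaves" must be False — and it is.
Since D is a knight, "F is a knight" needs to be true, which holds.
E is a knight; "A or B is a knight" is true, as required.
As a knight, F's statement "A is a knave" should be true; it is.

A is a knave, B is a knight, C is a knave, D is a knight, E is a knight, and F is a knight.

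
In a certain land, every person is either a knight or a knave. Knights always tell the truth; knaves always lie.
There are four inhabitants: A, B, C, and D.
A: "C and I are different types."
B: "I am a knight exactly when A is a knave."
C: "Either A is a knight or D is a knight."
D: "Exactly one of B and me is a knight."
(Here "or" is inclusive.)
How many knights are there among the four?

0

The unique consistent assignment is A=knave, B=knave, C=knave, D=knave.
That has 0 knights.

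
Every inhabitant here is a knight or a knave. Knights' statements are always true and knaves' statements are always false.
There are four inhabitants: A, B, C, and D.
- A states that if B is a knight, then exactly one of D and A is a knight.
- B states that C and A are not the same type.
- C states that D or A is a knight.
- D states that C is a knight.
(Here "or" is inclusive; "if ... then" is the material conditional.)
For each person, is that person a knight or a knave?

A is a knight, B is a knave, C is a knight, and D is a knight.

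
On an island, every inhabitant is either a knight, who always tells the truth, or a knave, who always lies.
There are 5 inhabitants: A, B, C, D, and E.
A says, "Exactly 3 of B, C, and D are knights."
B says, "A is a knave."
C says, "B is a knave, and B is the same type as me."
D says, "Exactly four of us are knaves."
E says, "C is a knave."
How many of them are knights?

2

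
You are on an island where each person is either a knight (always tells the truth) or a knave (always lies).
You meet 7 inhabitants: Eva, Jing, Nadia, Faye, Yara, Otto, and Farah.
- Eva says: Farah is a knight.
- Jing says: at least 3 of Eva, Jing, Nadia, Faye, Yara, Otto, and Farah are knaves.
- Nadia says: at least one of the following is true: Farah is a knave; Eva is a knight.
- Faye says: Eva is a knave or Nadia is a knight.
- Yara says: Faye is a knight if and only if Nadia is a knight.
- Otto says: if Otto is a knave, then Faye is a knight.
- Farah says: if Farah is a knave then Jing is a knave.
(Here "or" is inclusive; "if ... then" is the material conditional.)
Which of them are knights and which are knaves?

Eva (knight): "Farah is a knight" — True. ✓
Jing is a knave, and the claim "at least 3 of Eva, Jing, Nadia, Faye, Yara, Otto, and Farah are knaves" is indeed False.
Nadia is a knight, and the claim "at least one of the following is true: Farah is a knave; Eva is a knight" is indeed True.
Faye is a knight; "Eva is a knave or Nadia is a knight" is True, as required.
Yara is a knight, so "Faye is a knight if and only if Nadia is a knight" must be True — and it is.
Otto is a knight, and the claim "if Otto is a knave, then Faye is a knight" is indeed True.
As a knight, Farah's statement "if Farah is a knave then Jing is a knave" should be True; it is.

Eva is a knight, Jing is a knave, Nadia is a knight, Faye is a knight, Yara is a knight, Otto is a knight, and Farah is a knight.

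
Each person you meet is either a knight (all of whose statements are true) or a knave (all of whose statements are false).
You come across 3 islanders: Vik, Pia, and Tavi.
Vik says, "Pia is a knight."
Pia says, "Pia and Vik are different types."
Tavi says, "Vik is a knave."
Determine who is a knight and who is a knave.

Vik is a knave, Pia is a knave, and Tavi is a knight.

Vik (knave): "Pia is a knight" — false. ✓
Pia is a knave, so "Pia and Vik are different types" must be false — and it is.
Tavi (knight): "Vik is a knave" — true. ✓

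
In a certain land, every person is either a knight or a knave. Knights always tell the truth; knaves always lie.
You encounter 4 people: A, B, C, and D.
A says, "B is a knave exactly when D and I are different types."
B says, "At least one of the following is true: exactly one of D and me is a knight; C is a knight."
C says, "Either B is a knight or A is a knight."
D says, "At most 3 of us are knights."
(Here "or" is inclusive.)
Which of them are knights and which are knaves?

A is a knave, so "B is a knave exactly when D and I are different types" must be False — and it is.
B (knight): "at least one of the following is true: exactly one of D and me is a knight; C is a knight" — True. ✓
C is a knight, and the claim "either B is a knight or A is a knight" is indeed True.
D (knight): "at most 3 of us are knights" — True. ✓

A is a knave, B is a knight, C is a knight, and D is a knight.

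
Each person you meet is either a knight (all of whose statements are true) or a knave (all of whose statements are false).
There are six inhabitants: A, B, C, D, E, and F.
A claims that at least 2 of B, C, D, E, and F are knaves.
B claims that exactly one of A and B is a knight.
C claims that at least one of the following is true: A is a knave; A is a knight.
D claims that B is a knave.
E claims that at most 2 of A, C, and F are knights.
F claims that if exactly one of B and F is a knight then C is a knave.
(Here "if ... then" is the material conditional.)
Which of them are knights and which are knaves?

A is a knave; "at least 2 of B, C, D, E, and F are knaves" is false, as required.
B is a knight; "exactly one of A and B is a knight" is true, as required.
C (knight): "at least one of the following is true: A is a knave; A is a knight" — true. ✓
Since D is a knave, "B is a knave" needs to be false, which holds.
E (knight): "at most 2 of A, C, and F are knights" — true. ✓
Since F is a knight, "if exactly one of B and F is a knight then C is a knave" needs to be true, which holds.

Knights: B, C, E, and F. Knaves: A and D.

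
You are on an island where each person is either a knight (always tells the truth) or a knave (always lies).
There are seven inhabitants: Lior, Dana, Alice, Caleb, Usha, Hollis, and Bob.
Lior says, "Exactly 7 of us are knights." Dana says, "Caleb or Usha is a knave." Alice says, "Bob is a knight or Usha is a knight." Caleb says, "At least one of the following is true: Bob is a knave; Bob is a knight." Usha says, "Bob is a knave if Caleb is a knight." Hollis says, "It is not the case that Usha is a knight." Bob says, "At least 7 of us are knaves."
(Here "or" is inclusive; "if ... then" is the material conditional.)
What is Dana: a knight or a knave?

Dana is a knave.

Consistent assignments: {Lior=knave, Dana=knave, Alice=knight, Caleb=knight, Usha=knight, Hollis=knave, Bob=knave}
In every consistent assignment, Dana is a knave.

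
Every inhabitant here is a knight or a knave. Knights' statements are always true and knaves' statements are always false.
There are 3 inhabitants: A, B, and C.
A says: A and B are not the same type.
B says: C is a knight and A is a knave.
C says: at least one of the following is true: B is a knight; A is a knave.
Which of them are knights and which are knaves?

Suppose A is a knave. Then A's statement "A and B are not the same type" would have to be false. Checking the 4 ways to assign the others, none is consistent with every speaker.
(For instance, with B=knave, C=knave, C's claim "at least one of the following is true: B is a knight; A is a knave" comes out true where it would need to be false.)
So A must be a knight, making "A and B are not the same type" true. Taking A=knight, B=knave, C=knave, each remaining statement checks out:
  B (knave): "C is a knight and A is a knave" — false. ✓
  C (knave): "at least one of the following is true: B is a knight; A is a knave" — false. ✓
This is the unique consistent assignment.

Knights: A. Knaves: B and C.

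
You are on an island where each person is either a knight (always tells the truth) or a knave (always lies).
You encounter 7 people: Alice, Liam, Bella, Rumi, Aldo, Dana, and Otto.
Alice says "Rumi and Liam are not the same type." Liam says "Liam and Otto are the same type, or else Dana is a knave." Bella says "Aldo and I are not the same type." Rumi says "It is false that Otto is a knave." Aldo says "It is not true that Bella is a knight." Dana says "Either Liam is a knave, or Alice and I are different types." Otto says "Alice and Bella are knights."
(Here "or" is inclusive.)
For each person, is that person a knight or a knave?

Alice is a knight, Liam is a knave, Bella is a knight, Rumi is a knight, Aldo is a knave, Dana is a knight, and Otto is a knight.

Alice is a knight, so "Rumi and Liam are not the same type" must be true — and it is.
As a knave, Liam's statement "Liam and Otto are the same type, or else Dana is a knave" should be false; it is.
As a knight, Bella's statement "Aldo and I are not the same type" should be true; it is.
Rumi (knight): "it is false that Otto is a knave" — true. ✓
Aldo is a knave, and the claim "it is not true that Bella is a knight" is indeed false.
As a knight, Dana's statement "either Liam is a knave, or Alice and I are different types" should be true; it is.
Otto is a knight, and the claim "Alice and Bella are knights" is indeed true.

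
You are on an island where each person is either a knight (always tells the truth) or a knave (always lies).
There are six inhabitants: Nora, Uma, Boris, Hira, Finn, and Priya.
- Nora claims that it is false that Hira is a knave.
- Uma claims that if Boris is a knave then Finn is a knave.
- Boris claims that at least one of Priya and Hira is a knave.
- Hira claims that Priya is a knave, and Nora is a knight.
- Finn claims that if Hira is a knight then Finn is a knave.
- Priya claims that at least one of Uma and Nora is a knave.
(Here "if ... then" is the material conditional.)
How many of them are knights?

The unique consistent assignment is Nora=knave, Uma=knight, Boris=knight, Hira=knave, Finn=knight, Priya=knight.
That has 4 knights.

4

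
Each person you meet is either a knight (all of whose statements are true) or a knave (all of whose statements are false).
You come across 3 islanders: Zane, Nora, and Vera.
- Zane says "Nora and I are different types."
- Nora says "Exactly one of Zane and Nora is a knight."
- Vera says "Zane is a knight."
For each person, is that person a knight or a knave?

Zane is a knave, Nora is a knave, and Vera is a knave.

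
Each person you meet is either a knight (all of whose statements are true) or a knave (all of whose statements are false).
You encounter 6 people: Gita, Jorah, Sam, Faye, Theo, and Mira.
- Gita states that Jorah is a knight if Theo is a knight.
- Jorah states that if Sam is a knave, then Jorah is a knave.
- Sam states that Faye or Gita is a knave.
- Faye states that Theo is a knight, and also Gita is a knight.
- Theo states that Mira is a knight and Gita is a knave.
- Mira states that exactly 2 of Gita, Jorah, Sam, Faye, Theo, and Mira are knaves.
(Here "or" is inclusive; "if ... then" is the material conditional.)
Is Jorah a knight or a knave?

Consistent assignments: {Gita=knight, Jorah=knight, Sam=knight, Faye=knave, Theo=knave, Mira=knight}; {Gita=knight, Jorah=knight, Sam=knight, Faye=knave, Theo=knave, Mira=knave}
In every consistent assignment, Jorah is a knight.

Jorah is a knight.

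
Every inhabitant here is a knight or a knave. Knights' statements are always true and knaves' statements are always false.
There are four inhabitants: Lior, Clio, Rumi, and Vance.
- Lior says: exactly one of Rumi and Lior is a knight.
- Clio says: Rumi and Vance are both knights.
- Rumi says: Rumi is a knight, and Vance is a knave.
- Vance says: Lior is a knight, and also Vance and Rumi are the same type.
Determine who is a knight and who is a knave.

Lior is a knave, Clio is a knave, Rumi is a knave, and Vance is a knave.

Lior (knave): "exactly one of Rumi and Lior is a knight" — False. ✓
Clio is a knave, and the claim "Rumi and Vance are both knights" is indeed False.
Rumi is a knave; "Rumi is a knight, and Vance is a knave" is False, as required.
Vance is a knave; "Lior is a knight, and also Vance and Rumi are the same type" is False, as required.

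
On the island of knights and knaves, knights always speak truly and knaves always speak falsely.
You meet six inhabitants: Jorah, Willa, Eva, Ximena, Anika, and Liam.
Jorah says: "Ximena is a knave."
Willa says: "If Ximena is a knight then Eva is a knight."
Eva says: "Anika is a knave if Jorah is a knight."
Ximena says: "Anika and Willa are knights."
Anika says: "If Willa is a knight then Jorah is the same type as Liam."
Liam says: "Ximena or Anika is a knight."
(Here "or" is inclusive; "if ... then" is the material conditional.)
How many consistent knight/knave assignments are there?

1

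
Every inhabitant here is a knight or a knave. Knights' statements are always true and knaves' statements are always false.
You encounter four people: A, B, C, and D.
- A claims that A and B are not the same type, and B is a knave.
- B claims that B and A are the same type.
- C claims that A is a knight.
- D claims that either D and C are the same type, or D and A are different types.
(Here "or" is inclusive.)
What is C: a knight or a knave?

C is a knight.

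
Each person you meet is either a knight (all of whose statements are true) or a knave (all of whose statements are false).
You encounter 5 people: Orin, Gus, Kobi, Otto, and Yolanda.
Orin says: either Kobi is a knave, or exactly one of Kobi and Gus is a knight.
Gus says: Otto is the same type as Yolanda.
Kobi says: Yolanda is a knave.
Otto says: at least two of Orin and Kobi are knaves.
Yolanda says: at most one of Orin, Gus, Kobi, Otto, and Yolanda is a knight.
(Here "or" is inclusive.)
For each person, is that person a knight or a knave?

Orin is a knave, Gus is a knight, Kobi is a knight, Otto is a knave, and Yolanda is a knave.

Orin is a knave, so "either Kobi is a knave, or exactly one of Kobi and Gus is a knight" must be False — and it is.
Gus (knight): "Otto is the same type as Yolanda" — True. ✓
Since Kobi is a knight, "Yolanda is a knave" needs to be True, which holds.
Otto (knave): "at least two of Orin and Kobi are knaves" — False. ✓
Since Yolanda is a knave, "at most one of Orin, Gus, Kobi, Otto, and Yolanda is a knight" needs to be False, which holds.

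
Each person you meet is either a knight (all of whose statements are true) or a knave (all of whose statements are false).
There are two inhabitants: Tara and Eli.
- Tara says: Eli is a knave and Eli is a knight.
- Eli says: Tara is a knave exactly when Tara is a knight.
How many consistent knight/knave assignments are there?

Consistent assignments:
  Tara=knave, Eli=knave

1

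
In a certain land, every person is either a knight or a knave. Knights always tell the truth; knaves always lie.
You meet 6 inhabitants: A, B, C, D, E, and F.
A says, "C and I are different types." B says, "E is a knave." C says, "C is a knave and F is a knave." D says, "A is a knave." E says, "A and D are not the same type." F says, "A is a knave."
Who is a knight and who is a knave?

Knights: D, E, and F. Knaves: A, B, and C.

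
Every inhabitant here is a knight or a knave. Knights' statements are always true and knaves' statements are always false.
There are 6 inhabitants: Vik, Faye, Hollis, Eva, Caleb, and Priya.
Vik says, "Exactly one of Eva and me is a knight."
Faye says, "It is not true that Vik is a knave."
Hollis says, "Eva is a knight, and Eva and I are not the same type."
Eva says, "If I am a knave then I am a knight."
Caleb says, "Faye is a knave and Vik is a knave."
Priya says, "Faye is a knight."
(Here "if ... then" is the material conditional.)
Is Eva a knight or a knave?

Eva is a knave.

Consistent assignments: {Vik=knight, Faye=knight, Hollis=knave, Eva=knave, Caleb=knave, Priya=knight}; {Vik=knave, Faye=knave, Hollis=knave, Eva=knave, Caleb=knight, Priya=knave}
In every consistent assignment, Eva is a knave.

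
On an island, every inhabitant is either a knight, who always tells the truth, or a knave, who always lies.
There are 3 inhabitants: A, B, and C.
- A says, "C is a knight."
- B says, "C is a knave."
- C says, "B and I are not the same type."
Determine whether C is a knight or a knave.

Consistent assignments: {A=knight, B=knave, C=knight}
In every consistent assignment, C is a knight.

C is a knight.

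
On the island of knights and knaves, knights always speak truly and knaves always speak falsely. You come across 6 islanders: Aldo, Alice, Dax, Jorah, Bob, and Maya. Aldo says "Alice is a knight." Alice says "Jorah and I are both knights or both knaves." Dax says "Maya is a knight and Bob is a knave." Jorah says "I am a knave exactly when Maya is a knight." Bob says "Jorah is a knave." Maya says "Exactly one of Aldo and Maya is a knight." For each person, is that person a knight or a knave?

Knights: Jorah. Knaves: Aldo, Alice, Dax, Bob, and Maya.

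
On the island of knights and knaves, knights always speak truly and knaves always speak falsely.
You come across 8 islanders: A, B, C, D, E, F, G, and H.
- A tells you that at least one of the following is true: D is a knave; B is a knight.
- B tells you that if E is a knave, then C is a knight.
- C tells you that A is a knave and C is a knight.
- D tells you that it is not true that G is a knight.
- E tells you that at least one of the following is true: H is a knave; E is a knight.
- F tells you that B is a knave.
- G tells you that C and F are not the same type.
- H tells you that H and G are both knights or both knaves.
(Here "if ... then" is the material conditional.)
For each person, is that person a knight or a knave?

A is a knight, B is a knave, C is a knave, D is a knave, E is a knave, F is a knight, G is a knight, and H is a knight.

As a knight, A's statement "at least one of the following is true: D is a knave; B is a knight" should be True; it is.
B is a knave, and the claim "if E is a knave, then C is a knight" is indeed false.
C is a knave; "A is a knave and C is a knight" is false, as required.
D (knave): "it is not true that G is a knight" — false. ✓
E (knave): "at least one of the following is true: H is a knave; E is a knight" — false. ✓
F is a knight, and the claim "B is a knave" is indeed True.
As a knight, G's statement "C and F are not the same type" should be True; it is.
H is a knight, so "H and G are both knights or both knaves" must be True — and it is.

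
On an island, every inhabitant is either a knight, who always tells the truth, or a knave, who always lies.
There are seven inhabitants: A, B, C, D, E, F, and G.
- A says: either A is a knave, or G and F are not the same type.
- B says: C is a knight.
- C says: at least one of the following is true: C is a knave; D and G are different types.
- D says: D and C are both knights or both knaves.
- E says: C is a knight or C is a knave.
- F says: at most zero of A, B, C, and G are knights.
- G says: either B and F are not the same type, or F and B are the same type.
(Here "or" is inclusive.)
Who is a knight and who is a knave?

Knights: A, B, C, E, and G. Knaves: D and F.

As a knight, A's statement "either A is a knave, or G and F are not the same type" should be True; it is.
B is a knight; "C is a knight" is True, as required.
As a knight, C's statement "at least one of the following is true: C is a knave; D and G are different types" should be True; it is.
D (knave): "D and C are both knights or both knaves" — false. ✓
E is a knight; "C is a knight or C is a knave" is True, as required.
F is a knave, so "at most zero of A, B, C, and G are knights" must be false — and it is.
G is a knight; "either B and F are not the same type, or F and B are the same type" is True, as required.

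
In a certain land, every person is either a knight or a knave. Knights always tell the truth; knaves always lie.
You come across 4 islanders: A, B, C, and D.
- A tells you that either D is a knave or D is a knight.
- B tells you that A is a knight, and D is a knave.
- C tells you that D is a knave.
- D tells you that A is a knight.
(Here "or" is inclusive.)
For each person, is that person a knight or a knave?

Suppose A is a knave. Then A's statement "either D is a knave or D is a knight" would have to be false. Checking the 8 ways to assign the others, none is consistent with every speaker.
(For instance, with B=knave, C=knave, D=knight, A's claim "either D is a knave or D is a knight" comes out true where it would need to be false.)
So A must be a knight, making "either D is a knave or D is a knight" true. Taking A=knight, B=knave, C=knave, D=knight, each remaining statement checks out:
  B (knave): "A is a knight, and D is a knave" — false. ✓
  C (knave): "D is a knave" — false. ✓
  D (knight): "A is a knight" — true. ✓
This is the unique consistent assignment.

Knights: A and D. Knaves: B and C.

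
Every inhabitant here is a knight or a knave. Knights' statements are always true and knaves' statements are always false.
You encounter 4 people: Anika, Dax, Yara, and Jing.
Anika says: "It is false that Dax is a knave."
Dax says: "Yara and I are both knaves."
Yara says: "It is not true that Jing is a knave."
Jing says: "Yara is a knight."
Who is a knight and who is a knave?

Anika is a knave, Dax is a knave, Yara is a knight, and Jing is a knight.

Suppose Anika is a knight. Then Anika's statement "it is false that Dax is a knave" would have to be true. Checking the 8 ways to assign the others, none is consistent with every speaker.
(For instance, with Dax=knave, Yara=knight, Jing=knight, Anika's claim "it is false that Dax is a knave" comes out false where it would need to be true.)
So Anika must be a knave, making "it is false that Dax is a knave" false. Taking Anika=knave, Dax=knave, Yara=knight, Jing=knight, each remaining statement checks out:
  Dax (knave): "Yara and I are both knaves" — false. ✓
  Yara (knight): "it is not true that Jing is a knave" — true. ✓
  Jing (knight): "Yara is a knight" — true. ✓
This is the unique consistent assignment.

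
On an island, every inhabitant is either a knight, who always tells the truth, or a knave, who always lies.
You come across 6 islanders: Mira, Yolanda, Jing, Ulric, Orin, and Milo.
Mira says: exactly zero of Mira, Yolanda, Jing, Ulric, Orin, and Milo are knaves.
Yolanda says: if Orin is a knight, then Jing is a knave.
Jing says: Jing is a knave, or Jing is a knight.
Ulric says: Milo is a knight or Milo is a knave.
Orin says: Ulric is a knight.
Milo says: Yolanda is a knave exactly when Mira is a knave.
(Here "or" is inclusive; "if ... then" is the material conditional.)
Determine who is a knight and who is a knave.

Since Mira is a knave, "exactly zero of Mira, Yolanda, Jing, Ulric, Orin, and Milo are knaves" needs to be False, which holds.
Yolanda (knave): "if Orin is a knight, then Jing is a knave" — False. ✓
Jing (knight): "Jing is a knave, or Jing is a knight" — True. ✓
Ulric (knight): "Milo is a knight or Milo is a knave" — True. ✓
Orin is a knight; "Ulric is a knight" is True, as required.
Milo (knight): "Yolanda is a knave exactly when Mira is a knave" — True. ✓

Mira is a knave, Yolanda is a knave, Jing is a knight, Ulric is a knight, Orin is a knight, and Milo is a knight.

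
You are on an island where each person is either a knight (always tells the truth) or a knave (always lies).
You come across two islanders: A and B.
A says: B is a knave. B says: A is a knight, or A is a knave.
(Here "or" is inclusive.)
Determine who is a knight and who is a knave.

Knights: B. Knaves: A.

A is a knave; "B is a knave" is False, as required.
B is a knight, so "A is a knight, or A is a knave" must be true — and it is.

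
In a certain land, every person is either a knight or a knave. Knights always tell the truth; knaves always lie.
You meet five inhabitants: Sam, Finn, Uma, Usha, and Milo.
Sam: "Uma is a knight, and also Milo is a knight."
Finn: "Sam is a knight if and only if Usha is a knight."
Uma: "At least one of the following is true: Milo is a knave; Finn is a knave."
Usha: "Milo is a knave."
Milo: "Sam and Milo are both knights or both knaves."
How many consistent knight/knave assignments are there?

1

Consistent assignments:
  Sam=knight, Finn=knave, Uma=knight, Usha=knave, Milo=knight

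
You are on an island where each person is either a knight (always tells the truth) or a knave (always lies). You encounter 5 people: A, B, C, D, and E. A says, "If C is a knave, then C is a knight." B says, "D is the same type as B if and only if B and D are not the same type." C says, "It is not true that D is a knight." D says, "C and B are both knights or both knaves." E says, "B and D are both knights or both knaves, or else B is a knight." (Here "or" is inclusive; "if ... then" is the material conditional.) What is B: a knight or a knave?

B is a knave.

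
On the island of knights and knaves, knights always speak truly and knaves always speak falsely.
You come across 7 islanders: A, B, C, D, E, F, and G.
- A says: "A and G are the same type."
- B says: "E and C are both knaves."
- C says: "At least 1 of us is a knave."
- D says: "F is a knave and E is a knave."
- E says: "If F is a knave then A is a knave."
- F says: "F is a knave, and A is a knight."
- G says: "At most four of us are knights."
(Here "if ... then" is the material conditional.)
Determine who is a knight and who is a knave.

A is a knave, so "A and G are the same type" must be False — and it is.
B (knave): "E and C are both knaves" — False. ✓
C is a knight, so "at least 1 of us is a knave" must be true — and it is.
Since D is a knave, "F is a knave and E is a knave" needs to be False, which holds.
Since E is a knight, "if F is a knave then A is a knave" needs to be true, which holds.
Since F is a knave, "F is a knave, and A is a knight" needs to be False, which holds.
Since G is a knight, "at most four of us are knights" needs to be true, which holds.

A is a knave, B is a knave, C is a knight, D is a knave, E is a knight, F is a knave, and G is a knight.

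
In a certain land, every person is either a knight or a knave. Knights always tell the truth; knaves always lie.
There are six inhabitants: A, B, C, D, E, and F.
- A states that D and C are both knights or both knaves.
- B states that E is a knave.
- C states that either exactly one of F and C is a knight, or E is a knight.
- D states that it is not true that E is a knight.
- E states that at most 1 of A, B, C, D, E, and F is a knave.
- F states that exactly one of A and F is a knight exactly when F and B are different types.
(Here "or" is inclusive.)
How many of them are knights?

The unique consistent assignment is A=knave, B=knight, C=knave, D=knight, E=knave, F=knave.
That has 2 knights.

2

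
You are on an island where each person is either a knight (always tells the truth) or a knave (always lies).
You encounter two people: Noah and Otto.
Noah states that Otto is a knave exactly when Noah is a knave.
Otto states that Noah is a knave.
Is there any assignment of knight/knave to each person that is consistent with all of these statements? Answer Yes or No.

Yes

One consistent assignment: Noah=knave, Otto=knight.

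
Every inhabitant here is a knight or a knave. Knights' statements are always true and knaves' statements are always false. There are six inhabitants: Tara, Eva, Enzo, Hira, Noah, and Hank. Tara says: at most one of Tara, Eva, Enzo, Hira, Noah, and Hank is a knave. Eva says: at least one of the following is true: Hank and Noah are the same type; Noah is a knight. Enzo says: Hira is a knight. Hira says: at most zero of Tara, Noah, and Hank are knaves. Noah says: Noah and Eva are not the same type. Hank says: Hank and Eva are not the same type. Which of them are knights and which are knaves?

Tara is a knave, Eva is a knave, Enzo is a knave, Hira is a knave, Noah is a knave, and Hank is a knight.

Tara (knave): "at most one of Tara, Eva, Enzo, Hira, Noah, and Hank is a knave" — false. ✓
As a knave, Eva's statement "at least one of the following is true: Hank and Noah are the same type; Noah is a knight" should be false; it is.
Enzo is a knave; "Hira is a knight" is false, as required.
Hira (knave): "at most zero of Tara, Noah, and Hank are knaves" — false. ✓
As a knave, Noah's statement "Noah and Eva are not the same type" should be false; it is.
Hank is a knight, so "Hank and Eva are not the same type" must be true — and it is.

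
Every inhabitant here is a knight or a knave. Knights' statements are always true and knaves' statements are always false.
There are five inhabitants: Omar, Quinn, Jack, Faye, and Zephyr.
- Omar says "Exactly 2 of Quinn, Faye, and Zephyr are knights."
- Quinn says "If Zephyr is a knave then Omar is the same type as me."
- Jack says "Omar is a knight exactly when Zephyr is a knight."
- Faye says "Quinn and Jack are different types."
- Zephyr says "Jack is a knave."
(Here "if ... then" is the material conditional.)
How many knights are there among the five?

3

The unique consistent assignment is Omar=knave, Quinn=knight, Jack=knave, Faye=knight, Zephyr=knight.
That has 3 knights.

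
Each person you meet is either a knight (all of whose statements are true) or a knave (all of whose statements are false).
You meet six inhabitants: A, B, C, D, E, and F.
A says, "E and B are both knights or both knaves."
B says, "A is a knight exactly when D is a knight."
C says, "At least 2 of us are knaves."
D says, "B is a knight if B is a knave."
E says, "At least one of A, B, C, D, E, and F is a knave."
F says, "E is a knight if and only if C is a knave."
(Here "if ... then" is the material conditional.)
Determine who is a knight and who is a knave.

A is a knight, and the claim "E and B are both knights or both knaves" is indeed true.
As a knight, B's statement "A is a knight exactly when D is a knight" should be true; it is.
C is a knave, so "at least 2 of us are knaves" must be false — and it is.
D is a knight, so "B is a knight if B is a knave" must be true — and it is.
E is a knight, and the claim "at least one of A, B, C, D, E, and F is a knave" is indeed true.
Since F is a knight, "E is a knight if and only if C is a knave" needs to be true, which holds.

Knights: A, B, D, E, and F. Knaves: C.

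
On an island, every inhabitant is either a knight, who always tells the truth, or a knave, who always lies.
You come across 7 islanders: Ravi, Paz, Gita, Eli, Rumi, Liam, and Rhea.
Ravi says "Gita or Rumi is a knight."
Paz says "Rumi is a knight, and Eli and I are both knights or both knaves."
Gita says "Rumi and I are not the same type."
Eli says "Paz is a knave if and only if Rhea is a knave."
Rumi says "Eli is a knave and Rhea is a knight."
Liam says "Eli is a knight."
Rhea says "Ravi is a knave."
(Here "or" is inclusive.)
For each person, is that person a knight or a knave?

Ravi is a knight, Paz is a knave, Gita is a knight, Eli is a knight, Rumi is a knave, Liam is a knight, and Rhea is a knave.

Ravi is a knight, and the claim "Gita or Rumi is a knight" is indeed true.
Since Paz is a knave, "Rumi is a knight, and Eli and I are both knights or both knaves" needs to be False, which holds.
Gita is a knight, so "Rumi and I are not the same type" must be true — and it is.
Eli is a knight, so "Paz is a knave if and only if Rhea is a knave" must be true — and it is.
Rumi is a knave, so "Eli is a knave and Rhea is a knight" must be False — and it is.
Since Liam is a knight, "Eli is a knight" needs to be true, which holds.
Rhea is a knave; "Ravi is a knave" is False, as required.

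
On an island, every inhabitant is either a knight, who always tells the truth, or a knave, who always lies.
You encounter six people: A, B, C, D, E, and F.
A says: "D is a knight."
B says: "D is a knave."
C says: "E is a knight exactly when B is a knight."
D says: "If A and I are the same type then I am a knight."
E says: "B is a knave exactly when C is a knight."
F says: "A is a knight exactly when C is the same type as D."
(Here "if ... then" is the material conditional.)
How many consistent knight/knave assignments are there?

0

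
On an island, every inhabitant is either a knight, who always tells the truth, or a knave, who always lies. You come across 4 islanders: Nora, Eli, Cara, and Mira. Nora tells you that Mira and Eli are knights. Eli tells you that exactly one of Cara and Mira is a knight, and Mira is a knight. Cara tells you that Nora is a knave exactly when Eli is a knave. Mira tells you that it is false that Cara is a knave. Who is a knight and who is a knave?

Suppose Nora is a knight. Then Nora's statement "Mira and Eli are knights" would have to be true. Checking the 8 ways to assign the others, none is consistent with every speaker.
(For instance, with Eli=knave, Cara=knight, Mira=knight, Nora's claim "Mira and Eli are knights" comes out false where it would need to be true.)
So Nora must be a knave, making "Mira and Eli are knights" false. Taking Nora=knave, Eli=knave, Cara=knight, Mira=knight, each remaining statement checks out:
  Eli (knave): "exactly one of Cara and Mira is a knight, and Mira is a knight" — false. ✓
  Cara (knight): "Nora is a knave exactly when Eli is a knave" — true. ✓
  Mira (knight): "it is false that Cara is a knave" — true. ✓
This is the unique consistent assignment.

Knights: Cara and Mira. Knaves: Nora and Eli.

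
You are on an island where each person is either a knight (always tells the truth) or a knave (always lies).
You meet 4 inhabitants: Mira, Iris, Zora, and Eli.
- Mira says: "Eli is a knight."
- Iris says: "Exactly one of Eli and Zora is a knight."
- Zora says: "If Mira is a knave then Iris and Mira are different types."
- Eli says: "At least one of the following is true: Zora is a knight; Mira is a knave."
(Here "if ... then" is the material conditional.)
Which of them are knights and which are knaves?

Knights: Mira, Zora, and Eli. Knaves: Iris.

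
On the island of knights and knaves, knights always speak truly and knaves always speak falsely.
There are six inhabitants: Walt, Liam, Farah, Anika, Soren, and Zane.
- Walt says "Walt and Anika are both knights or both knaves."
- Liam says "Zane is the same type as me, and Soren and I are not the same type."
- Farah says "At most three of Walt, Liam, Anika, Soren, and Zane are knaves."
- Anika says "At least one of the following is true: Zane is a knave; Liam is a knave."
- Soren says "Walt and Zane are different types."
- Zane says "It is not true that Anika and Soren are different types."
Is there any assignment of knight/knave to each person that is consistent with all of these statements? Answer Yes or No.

Yes

One consistent assignment: Walt=knave, Liam=knave, Farah=knight, Anika=knight, Soren=knight, Zane=knight.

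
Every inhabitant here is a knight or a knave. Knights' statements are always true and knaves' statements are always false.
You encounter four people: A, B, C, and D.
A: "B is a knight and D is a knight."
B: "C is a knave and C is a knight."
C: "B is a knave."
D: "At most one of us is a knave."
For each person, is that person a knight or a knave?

A is a knave, B is a knave, C is a knight, and D is a knave.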